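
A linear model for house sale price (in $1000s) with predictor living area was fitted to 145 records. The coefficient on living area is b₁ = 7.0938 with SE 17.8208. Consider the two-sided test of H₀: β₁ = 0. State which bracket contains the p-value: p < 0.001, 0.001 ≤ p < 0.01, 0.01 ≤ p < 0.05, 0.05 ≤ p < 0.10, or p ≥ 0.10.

p ≥ 0.10

t = 7.0938 / 17.8208 = 0.398.
df = n − 2 = 145 − 2 = 143.
Two-sided p = 2·P(T_{143} > |t|) ≈ 0.6912.
So p ≥ 0.10.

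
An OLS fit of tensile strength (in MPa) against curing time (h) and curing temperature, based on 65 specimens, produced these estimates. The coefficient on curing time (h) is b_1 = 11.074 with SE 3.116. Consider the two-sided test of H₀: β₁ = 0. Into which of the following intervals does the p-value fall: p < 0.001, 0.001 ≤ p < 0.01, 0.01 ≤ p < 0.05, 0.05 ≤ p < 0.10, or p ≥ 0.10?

p < 0.001

t = 11.074 / 3.116 = 3.554.
df = n − k − 1 = 65 − 2 − 1 = 62.
Two-sided p = 2·P(T_{62} > |t|) ≈ 0.0007.
So p < 0.001.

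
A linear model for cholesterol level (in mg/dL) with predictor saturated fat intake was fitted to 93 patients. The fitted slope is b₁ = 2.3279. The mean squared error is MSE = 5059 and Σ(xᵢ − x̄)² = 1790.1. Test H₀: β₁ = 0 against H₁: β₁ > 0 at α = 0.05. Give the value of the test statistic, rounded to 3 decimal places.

SE(b₁) = √(MSE/Sₓₓ) = √(5059/1790.1) = 1.6811.
t = 2.3279 / 1.6811 = 1.385.
df = n − 2 = 91.
One-sided p ≈ 0.0848, which is ≥ 0.05, so fail to reject H₀.
The data do not give significant evidence that the true slope on saturated fat intake is positive.

t = 1.385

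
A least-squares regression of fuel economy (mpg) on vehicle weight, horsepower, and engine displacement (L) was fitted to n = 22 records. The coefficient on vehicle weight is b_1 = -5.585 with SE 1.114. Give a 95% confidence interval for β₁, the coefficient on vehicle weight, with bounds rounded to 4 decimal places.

df = n − k − 1 = 22 − 3 − 1 = 18.
t* = t_{0.025, 18} = 2.100922.
Margin = t* × SE = 2.100922 × 1.114 = 2.340427.
CI: -5.585 ± 2.340427 → (-7.9254, -3.2446).
With 95% confidence, each one-unit increase in vehicle weight is associated with a change of between -7.9254 and -3.2446 mpg in fuel economy, holding the other predictors fixed.

(-7.9254, -3.2446)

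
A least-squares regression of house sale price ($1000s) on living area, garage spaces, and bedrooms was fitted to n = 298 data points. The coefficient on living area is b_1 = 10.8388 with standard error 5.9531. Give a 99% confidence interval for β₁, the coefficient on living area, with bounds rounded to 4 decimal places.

df = n − k − 1 = 298 − 3 − 1 = 294.
t* = t_{0.005, 294} = 2.592655.
Margin = t* × SE = 2.592655 × 5.9531 = 15.434334.
CI: 10.8388 ± 15.434334 → (-4.5955, 26.2731).
With 99% confidence, each one-unit increase in living area is associated with a change of between -4.5955 and 26.2731 $1000s in house sale price, holding the other predictors fixed.

(-4.5955, 26.2731)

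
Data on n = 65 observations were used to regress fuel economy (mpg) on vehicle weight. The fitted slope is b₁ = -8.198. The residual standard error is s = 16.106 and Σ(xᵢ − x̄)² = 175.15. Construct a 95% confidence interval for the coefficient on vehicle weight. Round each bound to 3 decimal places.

(-10.630, -5.766)

SE(b₁) = s/√Sₓₓ = 16.106/√175.15 = 1.21698.
df = n − 2 = 63.
t* = t_{0.025, 63} = 1.998341.
Margin = t* × SE = 1.998341 × 1.21698 = 2.43194.
CI: -8.198 ± 2.43194 → (-10.630, -5.766).
With 95% confidence, each one-unit increase in vehicle weight is associated with a change of between -10.630 and -5.766 mpg in fuel economy.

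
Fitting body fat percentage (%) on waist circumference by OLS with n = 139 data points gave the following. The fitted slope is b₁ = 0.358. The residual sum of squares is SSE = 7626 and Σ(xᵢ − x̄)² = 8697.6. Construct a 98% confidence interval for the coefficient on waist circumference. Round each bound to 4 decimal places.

MSE = SSE/(n − 2) = 7626/137 = 55.6642.
SE(b₁) = √(MSE/Sₓₓ) = √(55.6642/8697.6) = 0.0799997.
df = n − 2 = 137.
t* = t_{0.01, 137} = 2.353875.
Margin = t* × SE = 2.353875 × 0.0799997 = 0.188309.
CI: 0.358 ± 0.188309 → (0.1697, 0.5463).
With 98% confidence, each one-unit increase in waist circumference is associated with a change of between 0.1697 and 0.5463 % in body fat percentage.

(0.1697, 0.5463)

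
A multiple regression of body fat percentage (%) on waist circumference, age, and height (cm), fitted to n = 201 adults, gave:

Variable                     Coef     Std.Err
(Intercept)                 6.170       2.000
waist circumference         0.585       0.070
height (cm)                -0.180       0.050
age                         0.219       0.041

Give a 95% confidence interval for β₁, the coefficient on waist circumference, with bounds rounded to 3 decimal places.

(0.447, 0.723)

Read off: b = 0.585, SE = 0.070 for waist circumference.
df = n − k − 1 = 201 − 3 − 1 = 197.
t* = t_{0.025, 197} = 1.972079.
Margin = t* × SE = 1.972079 × 0.070 = 0.13805.
CI: 0.585 ± 0.13805 → (0.447, 0.723).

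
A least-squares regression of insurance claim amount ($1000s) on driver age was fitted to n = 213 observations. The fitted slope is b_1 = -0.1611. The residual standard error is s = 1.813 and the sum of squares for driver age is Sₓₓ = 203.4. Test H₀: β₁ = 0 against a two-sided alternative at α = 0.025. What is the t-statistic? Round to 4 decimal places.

t = -1.2673

SE(b_1) = s/√Sₓₓ = 1.813/√203.4 = 0.127122.
t = -0.1611 / 0.127122 = -1.2673.
df = n − 2 = 211.
Two-sided p ≈ 0.2065, which is ≥ 0.025, so fail to reject H₀.
The data do not give significant evidence of an association between driver age and insurance claim amount.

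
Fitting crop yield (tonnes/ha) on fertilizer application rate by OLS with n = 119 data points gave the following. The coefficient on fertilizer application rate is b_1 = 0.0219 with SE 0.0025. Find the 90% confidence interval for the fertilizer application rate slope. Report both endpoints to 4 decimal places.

(0.0178, 0.0260)

df = n − 2 = 119 − 2 = 117.
t* = t_{0.05, 117} = 1.657982.
Margin = t* × SE = 1.657982 × 0.0025 = 0.004145.
CI: 0.0219 ± 0.004145 → (0.0178, 0.0260).
With 90% confidence, each one-unit increase in fertilizer application rate is associated with a change of between 0.0178 and 0.0260 tonnes/ha in crop yield.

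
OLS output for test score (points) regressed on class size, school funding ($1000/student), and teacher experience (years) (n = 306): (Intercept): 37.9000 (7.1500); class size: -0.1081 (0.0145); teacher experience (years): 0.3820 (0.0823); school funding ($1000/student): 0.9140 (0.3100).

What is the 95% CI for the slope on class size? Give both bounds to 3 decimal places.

(-0.137, -0.080)

Read off: b = -0.1081, SE = 0.0145 for class size.
df = n − k − 1 = 306 − 3 − 1 = 302.
t* = t_{0.025, 302} = 1.96785.
Margin = t* × SE = 1.96785 × 0.0145 = 0.02853.
CI: -0.1081 ± 0.02853 → (-0.137, -0.080).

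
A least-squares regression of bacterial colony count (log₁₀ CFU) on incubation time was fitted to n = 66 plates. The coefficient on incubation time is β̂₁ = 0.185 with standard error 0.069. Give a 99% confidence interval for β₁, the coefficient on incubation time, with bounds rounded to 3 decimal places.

(0.002, 0.368)

df = n − 2 = 66 − 2 = 64.
t* = t_{0.005, 64} = 2.654854.
Margin = t* × SE = 2.654854 × 0.069 = 0.18318.
CI: 0.185 ± 0.18318 → (0.002, 0.368).
With 99% confidence, each one-unit increase in incubation time is associated with a change of between 0.002 and 0.368 log₁₀ CFU in bacterial colony count.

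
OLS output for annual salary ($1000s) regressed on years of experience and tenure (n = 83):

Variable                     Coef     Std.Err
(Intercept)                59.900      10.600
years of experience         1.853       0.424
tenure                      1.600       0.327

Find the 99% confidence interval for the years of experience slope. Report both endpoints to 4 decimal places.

Read off: b = 1.853, SE = 0.424 for years of experience.
df = n − k − 1 = 83 − 2 − 1 = 80.
t* = t_{0.005, 80} = 2.638691.
Margin = t* × SE = 2.638691 × 0.424 = 1.118805.
CI: 1.853 ± 1.118805 → (0.7342, 2.9718).

(0.7342, 2.9718)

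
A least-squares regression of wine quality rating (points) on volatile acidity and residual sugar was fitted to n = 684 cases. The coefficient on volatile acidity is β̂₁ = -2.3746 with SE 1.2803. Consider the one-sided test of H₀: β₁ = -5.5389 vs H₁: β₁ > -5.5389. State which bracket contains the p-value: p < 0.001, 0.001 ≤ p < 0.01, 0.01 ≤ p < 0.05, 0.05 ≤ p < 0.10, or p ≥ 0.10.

0.001 ≤ p < 0.01

t = (-2.3746 − (-5.5389)) / 1.2803 = 2.472.
df = n − k − 1 = 684 − 2 − 1 = 681.
One-sided p = P(T_{681} > t) ≈ 0.0068.
So 0.001 ≤ p < 0.01.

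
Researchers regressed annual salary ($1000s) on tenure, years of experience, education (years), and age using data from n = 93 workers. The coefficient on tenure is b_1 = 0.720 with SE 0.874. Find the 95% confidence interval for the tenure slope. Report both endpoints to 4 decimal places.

(-1.0169, 2.4569)

df = n − k − 1 = 93 − 4 − 1 = 88.
t* = t_{0.025, 88} = 1.98729.
Margin = t* × SE = 1.98729 × 0.874 = 1.736891.
CI: 0.720 ± 1.736891 → (-1.0169, 2.4569).
With 95% confidence, each one-unit increase in tenure is associated with a change of between -1.0169 and 2.4569 $1000s in annual salary, holding the other predictors fixed.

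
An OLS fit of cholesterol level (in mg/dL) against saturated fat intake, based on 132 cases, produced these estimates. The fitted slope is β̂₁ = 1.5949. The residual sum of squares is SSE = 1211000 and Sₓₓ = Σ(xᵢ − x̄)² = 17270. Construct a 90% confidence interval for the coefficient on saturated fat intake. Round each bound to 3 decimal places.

MSE = SSE/(n − 2) = 1211000/130 = 9315.38.
SE(β̂₁) = √(MSE/Sₓₓ) = √(9315.38/17270) = 0.734436.
df = n − 2 = 130.
t* = t_{0.05, 130} = 1.656659.
Margin = t* × SE = 1.656659 × 0.734436 = 1.21671.
CI: 1.5949 ± 1.21671 → (0.378, 2.812).
With 90% confidence, each one-unit increase in saturated fat intake is associated with a change of between 0.378 and 2.812 mg/dL in cholesterol level.

(0.378, 2.812)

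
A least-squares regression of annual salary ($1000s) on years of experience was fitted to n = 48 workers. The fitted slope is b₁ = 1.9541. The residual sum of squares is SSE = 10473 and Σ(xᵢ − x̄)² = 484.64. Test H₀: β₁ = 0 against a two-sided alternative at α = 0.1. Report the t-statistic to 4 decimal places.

MSE = SSE/(n − 2) = 10473/46 = 227.674.
SE(b₁) = √(MSE/Sₓₓ) = √(227.674/484.64) = 0.685405.
t = 1.9541 / 0.685405 = 2.8510.
df = n − 2 = 46.
Two-sided p ≈ 0.0065, which is < 0.1, so reject H₀.
There is evidence that years of experience is associated with annual salary.

t = 2.8510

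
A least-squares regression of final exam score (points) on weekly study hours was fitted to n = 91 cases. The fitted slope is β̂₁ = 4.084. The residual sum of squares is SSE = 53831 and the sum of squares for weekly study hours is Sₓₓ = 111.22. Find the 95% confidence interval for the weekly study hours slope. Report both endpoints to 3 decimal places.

(-0.550, 8.718)

MSE = SSE/(n − 2) = 53831/89 = 604.843.
SE(β̂₁) = √(MSE/Sₓₓ) = √(604.843/111.22) = 2.33201.
df = n − 2 = 89.
t* = t_{0.025, 89} = 1.986979.
Margin = t* × SE = 1.986979 × 2.33201 = 4.63365.
CI: 4.084 ± 4.63365 → (-0.550, 8.718).
With 95% confidence, each one-unit increase in weekly study hours is associated with a change of between -0.550 and 8.718 points in final exam score.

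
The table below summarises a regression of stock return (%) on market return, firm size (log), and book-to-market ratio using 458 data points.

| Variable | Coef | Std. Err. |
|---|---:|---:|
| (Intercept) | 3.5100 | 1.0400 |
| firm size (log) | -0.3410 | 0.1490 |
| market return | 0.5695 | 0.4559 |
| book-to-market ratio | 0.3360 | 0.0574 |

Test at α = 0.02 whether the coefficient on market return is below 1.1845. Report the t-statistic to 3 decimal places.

t = -1.349

Read off: b = 0.5695, SE = 0.4559 for market return.
H₀: β₁ = 1.1845 vs H₁: β₁ < 1.1845.
t = (0.5695 − 1.1845) / 0.4559 = -1.349.
df = n − k − 1 = 458 − 3 − 1 = 454.
One-sided p ≈ 0.0890, which is ≥ 0.02, so fail to reject H₀.
The data do not give significant evidence that the true slope on market return is below 1.1845 % per unit, holding the other predictors fixed.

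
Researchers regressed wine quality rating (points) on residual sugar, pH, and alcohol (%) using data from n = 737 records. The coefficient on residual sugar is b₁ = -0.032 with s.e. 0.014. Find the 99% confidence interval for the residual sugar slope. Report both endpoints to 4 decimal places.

(-0.0682, 0.0042)

df = n − k − 1 = 737 − 3 − 1 = 733.
t* = t_{0.005, 733} = 2.582553.
Margin = t* × SE = 2.582553 × 0.014 = 0.036156.
CI: -0.032 ± 0.036156 → (-0.0682, 0.0042).
With 99% confidence, each one-unit increase in residual sugar is associated with a change of between -0.0682 and 0.0042 points in wine quality rating, holding the other predictors fixed.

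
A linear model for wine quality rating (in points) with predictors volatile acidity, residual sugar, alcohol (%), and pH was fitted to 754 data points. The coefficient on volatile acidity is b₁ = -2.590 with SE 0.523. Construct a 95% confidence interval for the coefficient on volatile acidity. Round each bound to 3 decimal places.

df = n − k − 1 = 754 − 4 − 1 = 749.
t* = t_{0.025, 749} = 1.963136.
Margin = t* × SE = 1.963136 × 0.523 = 1.02672.
CI: -2.590 ± 1.02672 → (-3.617, -1.563).
With 95% confidence, each one-unit increase in volatile acidity is associated with a change of between -3.617 and -1.563 points in wine quality rating, holding the other predictors fixed.

(-3.617, -1.563)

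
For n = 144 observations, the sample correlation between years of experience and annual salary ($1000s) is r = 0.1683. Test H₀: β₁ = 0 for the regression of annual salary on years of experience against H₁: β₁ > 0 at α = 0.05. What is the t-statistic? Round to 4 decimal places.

t = 2.0345

t = r·√(n − 2)/√(1 − r²) = 0.1683·√142/√0.971675 = 2.0345.
df = n − 2 = 142.
One-sided p ≈ 0.0219, which is < 0.05, so reject H₀.
There is evidence of a linear association between years of experience and annual salary.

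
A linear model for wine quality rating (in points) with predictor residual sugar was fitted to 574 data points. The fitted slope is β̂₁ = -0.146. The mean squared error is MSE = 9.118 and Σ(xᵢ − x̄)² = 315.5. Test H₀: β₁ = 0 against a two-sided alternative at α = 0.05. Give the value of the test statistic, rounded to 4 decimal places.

SE(β̂₁) = √(MSE/Sₓₓ) = √(9.118/315.5) = 0.17.
t = -0.146 / 0.17 = -0.8588.
df = n − 2 = 572.
Two-sided p ≈ 0.3908, which is ≥ 0.05, so fail to reject H₀.
The data do not give significant evidence of an association between residual sugar and wine quality rating.

t = -0.8588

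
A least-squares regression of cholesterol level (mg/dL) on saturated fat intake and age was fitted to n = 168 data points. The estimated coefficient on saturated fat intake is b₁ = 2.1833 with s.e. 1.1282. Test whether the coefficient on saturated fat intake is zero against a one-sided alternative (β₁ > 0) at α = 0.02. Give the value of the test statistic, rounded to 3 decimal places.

t = 1.935

H₀: β₁ = 0 vs H₁: β₁ > 0.
t = (b₁ − β₁⁰)/SE = 2.1833 / 1.1282 = 1.935.
df = n − k − 1 = 168 − 2 − 1 = 165.
One-sided p ≈ 0.0273, which is ≥ 0.02, so fail to reject H₀.
The data do not give significant evidence that the true slope on saturated fat intake is positive, holding the other predictors fixed.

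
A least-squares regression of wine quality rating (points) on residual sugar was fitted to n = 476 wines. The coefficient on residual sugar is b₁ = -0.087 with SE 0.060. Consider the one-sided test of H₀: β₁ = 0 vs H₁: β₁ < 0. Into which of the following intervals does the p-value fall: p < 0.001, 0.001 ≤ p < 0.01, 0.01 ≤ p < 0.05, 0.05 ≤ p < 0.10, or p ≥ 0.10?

t = -0.087 / 0.060 = -1.450.
df = n − 2 = 476 − 2 = 474.
One-sided p = P(T_{474} < t) ≈ 0.0739.
So 0.05 ≤ p < 0.10.

0.05 ≤ p < 0.10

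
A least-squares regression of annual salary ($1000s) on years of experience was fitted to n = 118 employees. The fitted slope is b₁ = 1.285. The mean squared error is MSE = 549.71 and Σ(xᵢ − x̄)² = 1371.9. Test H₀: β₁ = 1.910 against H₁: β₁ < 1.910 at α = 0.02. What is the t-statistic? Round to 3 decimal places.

t = -0.987

SE(b₁) = √(MSE/Sₓₓ) = √(549.71/1371.9) = 0.633003.
t = (1.285 − 1.910) / 0.633003 = -0.987.
df = n − 2 = 116.
One-sided p ≈ 0.1628, which is ≥ 0.02, so fail to reject H₀.
The data do not give significant evidence that the true slope on years of experience is below 1.910 $1000s per unit.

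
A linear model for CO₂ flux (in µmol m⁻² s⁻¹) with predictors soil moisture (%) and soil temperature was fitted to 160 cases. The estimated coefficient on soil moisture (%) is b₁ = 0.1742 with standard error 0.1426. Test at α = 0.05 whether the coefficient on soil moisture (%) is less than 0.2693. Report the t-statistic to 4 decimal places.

t = -0.6669

H₀: β₁ = 0.2693 vs H₁: β₁ < 0.2693.
t = (b₁ − β₁⁰)/SE = (0.1742 − 0.2693) / 0.1426 = -0.6669.
df = n − k − 1 = 160 − 2 − 1 = 157.
One-sided p ≈ 0.2529, which is ≥ 0.05, so fail to reject H₀.
The data do not give significant evidence that the true slope on soil moisture (%) is below 0.2693 µmol m⁻² s⁻¹ per unit, holding the other predictors fixed.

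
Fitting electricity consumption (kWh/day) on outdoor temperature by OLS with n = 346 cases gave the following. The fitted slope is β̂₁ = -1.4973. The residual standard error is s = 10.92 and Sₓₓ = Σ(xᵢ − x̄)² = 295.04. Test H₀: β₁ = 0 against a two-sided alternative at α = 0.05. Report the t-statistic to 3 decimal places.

t = -2.355

SE(β̂₁) = s/√Sₓₓ = 10.92/√295.04 = 0.635744.
t = -1.4973 / 0.635744 = -2.355.
df = n − 2 = 344.
Two-sided p ≈ 0.0191, which is < 0.05, so reject H₀.
There is evidence that outdoor temperature is associated with electricity consumption.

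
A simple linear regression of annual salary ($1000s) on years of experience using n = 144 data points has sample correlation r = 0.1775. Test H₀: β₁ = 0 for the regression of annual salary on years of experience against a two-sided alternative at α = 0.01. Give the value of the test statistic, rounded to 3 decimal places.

t = r·√(n − 2)/√(1 − r²) = 0.1775·√142/√0.968494 = 2.149.
df = n − 2 = 142.
Two-sided p ≈ 0.0333, which is ≥ 0.01, so fail to reject H₀.
The data do not give significant evidence of a linear association between years of experience and annual salary.

t = 2.149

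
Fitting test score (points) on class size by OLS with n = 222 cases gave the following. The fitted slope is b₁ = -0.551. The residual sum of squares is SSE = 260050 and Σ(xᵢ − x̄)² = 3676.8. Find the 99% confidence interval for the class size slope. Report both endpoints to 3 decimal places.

(-2.024, 0.922)

MSE = SSE/(n − 2) = 260050/220 = 1182.05.
SE(b₁) = √(MSE/Sₓₓ) = √(1182.05/3676.8) = 0.566999.
df = n − 2 = 220.
t* = t_{0.005, 220} = 2.598361.
Margin = t* × SE = 2.598361 × 0.566999 = 1.47327.
CI: -0.551 ± 1.47327 → (-2.024, 0.922).
With 99% confidence, each one-unit increase in class size is associated with a change of between -2.024 and 0.922 points in test score.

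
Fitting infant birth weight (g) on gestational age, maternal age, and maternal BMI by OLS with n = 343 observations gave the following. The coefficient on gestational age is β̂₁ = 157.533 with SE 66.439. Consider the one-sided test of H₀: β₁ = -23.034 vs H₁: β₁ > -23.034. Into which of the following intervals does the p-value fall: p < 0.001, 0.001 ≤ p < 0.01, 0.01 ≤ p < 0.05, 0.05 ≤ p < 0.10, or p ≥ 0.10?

0.001 ≤ p < 0.01

t = (157.533 − (-23.034)) / 66.439 = 2.718.
df = n − k − 1 = 343 − 3 − 1 = 339.
One-sided p = P(T_{339} > t) ≈ 0.0035.
So 0.001 ≤ p < 0.01.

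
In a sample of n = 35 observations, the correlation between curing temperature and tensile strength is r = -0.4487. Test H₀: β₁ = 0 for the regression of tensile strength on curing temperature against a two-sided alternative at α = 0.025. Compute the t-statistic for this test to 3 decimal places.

t = r·√(n − 2)/√(1 − r²) = -0.4487·√33/√0.798668 = -2.884.
df = n − 2 = 33.
Two-sided p ≈ 0.0069, which is < 0.025, so reject H₀.
There is evidence of a linear association between curing temperature and tensile strength.

t = -2.884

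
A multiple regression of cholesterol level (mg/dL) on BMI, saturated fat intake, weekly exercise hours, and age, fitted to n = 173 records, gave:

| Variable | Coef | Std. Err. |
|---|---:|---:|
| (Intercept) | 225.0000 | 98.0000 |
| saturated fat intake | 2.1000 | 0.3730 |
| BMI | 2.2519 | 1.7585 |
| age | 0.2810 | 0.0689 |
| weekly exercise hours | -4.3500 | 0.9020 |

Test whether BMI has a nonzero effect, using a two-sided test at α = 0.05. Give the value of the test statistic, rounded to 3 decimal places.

t = 1.281

Read off: b = 2.2519, SE = 1.7585 for BMI.
H₀: β₁ = 0 vs H₁: β₁ ≠ 0.
t = 2.2519 / 1.7585 = 1.281.
df = n − k − 1 = 173 − 4 − 1 = 168.
Two-sided p ≈ 0.2021, which is ≥ 0.05, so fail to reject H₀.
The data do not give significant evidence of an association between BMI and cholesterol level, after adjusting for the other predictors.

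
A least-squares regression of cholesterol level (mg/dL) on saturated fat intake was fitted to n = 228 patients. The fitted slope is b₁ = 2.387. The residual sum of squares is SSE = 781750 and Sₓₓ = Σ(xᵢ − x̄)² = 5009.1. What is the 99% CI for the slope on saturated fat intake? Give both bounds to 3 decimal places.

MSE = SSE/(n − 2) = 781750/226 = 3459.07.
SE(b₁) = √(MSE/Sₓₓ) = √(3459.07/5009.1) = 0.830998.
df = n − 2 = 226.
t* = t_{0.005, 226} = 2.597758.
Margin = t* × SE = 2.597758 × 0.830998 = 2.15873.
CI: 2.387 ± 2.15873 → (0.228, 4.546).
With 99% confidence, each one-unit increase in saturated fat intake is associated with a change of between 0.228 and 4.546 mg/dL in cholesterol level.

(0.228, 4.546)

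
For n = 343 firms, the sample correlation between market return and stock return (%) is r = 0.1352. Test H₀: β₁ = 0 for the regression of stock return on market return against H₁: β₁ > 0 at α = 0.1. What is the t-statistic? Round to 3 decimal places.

t = 2.520

t = r·√(n − 2)/√(1 − r²) = 0.1352·√341/√0.981721 = 2.520.
df = n − 2 = 341.
One-sided p ≈ 0.0061, which is < 0.1, so reject H₀.
There is evidence of a linear association between market return and stock return.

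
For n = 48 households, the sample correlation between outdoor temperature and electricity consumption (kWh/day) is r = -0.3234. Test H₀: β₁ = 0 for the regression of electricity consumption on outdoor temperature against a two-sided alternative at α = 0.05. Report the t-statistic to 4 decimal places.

t = r·√(n − 2)/√(1 − r²) = -0.3234·√46/√0.895412 = -2.3180.
df = n − 2 = 46.
Two-sided p ≈ 0.0250, which is < 0.05, so reject H₀.
There is evidence of a linear association between outdoor temperature and electricity consumption.

t = -2.3180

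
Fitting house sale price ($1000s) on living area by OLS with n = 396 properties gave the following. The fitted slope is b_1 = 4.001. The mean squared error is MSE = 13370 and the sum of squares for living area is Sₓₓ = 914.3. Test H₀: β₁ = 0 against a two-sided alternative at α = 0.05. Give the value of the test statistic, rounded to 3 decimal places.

t = 1.046

SE(b_1) = √(MSE/Sₓₓ) = √(13370/914.3) = 3.82403.
t = 4.001 / 3.82403 = 1.046.
df = n − 2 = 394.
Two-sided p ≈ 0.2961, which is ≥ 0.05, so fail to reject H₀.
The data do not give significant evidence of an association between living area and house sale price.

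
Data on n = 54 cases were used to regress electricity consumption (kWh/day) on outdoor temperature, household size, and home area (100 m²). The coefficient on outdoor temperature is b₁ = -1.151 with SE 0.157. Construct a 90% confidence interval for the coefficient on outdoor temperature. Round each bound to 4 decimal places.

df = n − k − 1 = 54 − 3 − 1 = 50.
t* = t_{0.05, 50} = 1.675905.
Margin = t* × SE = 1.675905 × 0.157 = 0.263117.
CI: -1.151 ± 0.263117 → (-1.4141, -0.8879).
With 90% confidence, each one-unit increase in outdoor temperature is associated with a change of between -1.4141 and -0.8879 kWh/day in electricity consumption, holding the other predictors fixed.

(-1.4141, -0.8879)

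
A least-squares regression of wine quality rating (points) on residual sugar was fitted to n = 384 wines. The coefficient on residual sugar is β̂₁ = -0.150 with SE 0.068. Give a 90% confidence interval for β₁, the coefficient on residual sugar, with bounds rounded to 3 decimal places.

df = n − 2 = 384 − 2 = 382.
t* = t_{0.05, 382} = 1.648852.
Margin = t* × SE = 1.648852 × 0.068 = 0.11212.
CI: -0.150 ± 0.11212 → (-0.262, -0.038).
With 90% confidence, each one-unit increase in residual sugar is associated with a change of between -0.262 and -0.038 points in wine quality rating.

(-0.262, -0.038)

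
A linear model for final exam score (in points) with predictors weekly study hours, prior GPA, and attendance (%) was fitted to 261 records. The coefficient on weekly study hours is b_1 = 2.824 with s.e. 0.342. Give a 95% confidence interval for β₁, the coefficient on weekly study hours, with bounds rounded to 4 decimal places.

df = n − k − 1 = 261 − 3 − 1 = 257.
t* = t_{0.025, 257} = 1.969237.
Margin = t* × SE = 1.969237 × 0.342 = 0.673479.
CI: 2.824 ± 0.673479 → (2.1505, 3.4975).
With 95% confidence, each one-unit increase in weekly study hours is associated with a change of between 2.1505 and 3.4975 points in final exam score, holding the other predictors fixed.

(2.1505, 3.4975)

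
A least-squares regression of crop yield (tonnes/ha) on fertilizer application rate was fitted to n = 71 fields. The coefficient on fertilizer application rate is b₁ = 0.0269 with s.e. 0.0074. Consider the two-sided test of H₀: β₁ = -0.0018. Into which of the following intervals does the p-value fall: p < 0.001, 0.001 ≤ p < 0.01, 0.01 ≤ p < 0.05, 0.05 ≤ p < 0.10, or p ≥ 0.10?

p < 0.001

t = (0.0269 − (-0.0018)) / 0.0074 = 3.878.
df = n − 2 = 71 − 2 = 69.
Two-sided p = 2·P(T_{69} > |t|) ≈ 0.0002.
So p < 0.001.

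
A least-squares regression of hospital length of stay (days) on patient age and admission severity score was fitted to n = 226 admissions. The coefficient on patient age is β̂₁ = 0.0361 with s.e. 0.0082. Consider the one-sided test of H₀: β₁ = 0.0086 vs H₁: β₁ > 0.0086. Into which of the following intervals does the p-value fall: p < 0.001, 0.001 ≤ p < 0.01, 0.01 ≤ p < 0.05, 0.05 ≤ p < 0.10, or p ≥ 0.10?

t = (0.0361 − 0.0086) / 0.0082 = 3.354.
df = n − k − 1 = 226 − 2 − 1 = 223.
One-sided p = P(T_{223} > t) ≈ 0.0005.
So p < 0.001.

p < 0.001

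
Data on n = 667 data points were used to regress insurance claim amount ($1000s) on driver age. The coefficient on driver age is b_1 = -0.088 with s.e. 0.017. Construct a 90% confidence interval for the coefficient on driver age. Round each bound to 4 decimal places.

(-0.1160, -0.0600)

df = n − 2 = 667 − 2 = 665.
t* = t_{0.05, 665} = 1.647148.
Margin = t* × SE = 1.647148 × 0.017 = 0.028002.
CI: -0.088 ± 0.028002 → (-0.1160, -0.0600).
With 90% confidence, each one-unit increase in driver age is associated with a change of between -0.1160 and -0.0600 $1000s in insurance claim amount.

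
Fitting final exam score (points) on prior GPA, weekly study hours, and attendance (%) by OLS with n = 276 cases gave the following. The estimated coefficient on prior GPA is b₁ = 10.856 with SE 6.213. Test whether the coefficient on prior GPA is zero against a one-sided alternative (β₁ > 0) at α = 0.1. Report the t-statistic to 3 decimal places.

t = 1.747

H₀: β₁ = 0 vs H₁: β₁ > 0.
t = (b₁ − β₁⁰)/SE = 10.856 / 6.213 = 1.747.
df = n − k − 1 = 276 − 3 − 1 = 272.
One-sided p ≈ 0.0409, which is < 0.1, so reject H₀.
There is evidence that the true slope on prior GPA is positive, holding the other predictors fixed.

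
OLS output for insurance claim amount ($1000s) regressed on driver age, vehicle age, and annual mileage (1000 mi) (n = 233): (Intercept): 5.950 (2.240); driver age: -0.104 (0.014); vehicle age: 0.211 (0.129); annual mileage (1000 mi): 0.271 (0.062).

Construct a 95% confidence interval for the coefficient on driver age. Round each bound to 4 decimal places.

Read off: b = -0.104, SE = 0.014 for driver age.
df = n − k − 1 = 233 − 3 − 1 = 229.
t* = t_{0.025, 229} = 1.970377.
Margin = t* × SE = 1.970377 × 0.014 = 0.027585.
CI: -0.104 ± 0.027585 → (-0.1316, -0.0764).

(-0.1316, -0.0764)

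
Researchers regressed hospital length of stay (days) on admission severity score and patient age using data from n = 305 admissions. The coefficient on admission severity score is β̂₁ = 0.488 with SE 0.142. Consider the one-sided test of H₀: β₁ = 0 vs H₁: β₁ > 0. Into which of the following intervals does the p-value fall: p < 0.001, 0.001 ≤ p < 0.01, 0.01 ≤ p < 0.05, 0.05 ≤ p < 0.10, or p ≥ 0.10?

p < 0.001

t = 0.488 / 0.142 = 3.437.
df = n − k − 1 = 305 − 2 − 1 = 302.
One-sided p = P(T_{302} > t) ≈ 0.0003.
So p < 0.001.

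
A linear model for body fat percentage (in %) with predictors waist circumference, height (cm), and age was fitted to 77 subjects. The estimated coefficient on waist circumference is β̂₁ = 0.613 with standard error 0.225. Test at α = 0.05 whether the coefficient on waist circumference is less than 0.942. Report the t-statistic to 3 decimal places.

t = -1.462

H₀: β₁ = 0.942 vs H₁: β₁ < 0.942.
t = (β̂₁ − β₁⁰)/SE = (0.613 − 0.942) / 0.225 = -1.462.
df = n − k − 1 = 77 − 3 − 1 = 73.
One-sided p ≈ 0.0740, which is ≥ 0.05, so fail to reject H₀.
The data do not give significant evidence that the true slope on waist circumference is below 0.942 % per unit, holding the other predictors fixed.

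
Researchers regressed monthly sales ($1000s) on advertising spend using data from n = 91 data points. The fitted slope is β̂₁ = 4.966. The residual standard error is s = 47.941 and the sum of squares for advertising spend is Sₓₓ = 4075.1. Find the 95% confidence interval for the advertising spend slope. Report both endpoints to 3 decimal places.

(3.474, 6.458)

SE(β̂₁) = s/√Sₓₓ = 47.941/√4075.1 = 0.750997.
df = n − 2 = 89.
t* = t_{0.025, 89} = 1.986979.
Margin = t* × SE = 1.986979 × 0.750997 = 1.49221.
CI: 4.966 ± 1.49221 → (3.474, 6.458).
With 95% confidence, each one-unit increase in advertising spend is associated with a change of between 3.474 and 6.458 $1000s in monthly sales.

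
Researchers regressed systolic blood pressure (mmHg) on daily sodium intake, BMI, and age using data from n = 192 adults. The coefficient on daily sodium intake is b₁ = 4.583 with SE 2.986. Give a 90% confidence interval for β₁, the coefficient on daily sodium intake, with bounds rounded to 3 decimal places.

df = n − k − 1 = 192 − 3 − 1 = 188.
t* = t_{0.05, 188} = 1.652999.
Margin = t* × SE = 1.652999 × 2.986 = 4.93586.
CI: 4.583 ± 4.93586 → (-0.353, 9.519).
With 90% confidence, each one-unit increase in daily sodium intake is associated with a change of between -0.353 and 9.519 mmHg in systolic blood pressure, holding the other predictors fixed.

(-0.353, 9.519)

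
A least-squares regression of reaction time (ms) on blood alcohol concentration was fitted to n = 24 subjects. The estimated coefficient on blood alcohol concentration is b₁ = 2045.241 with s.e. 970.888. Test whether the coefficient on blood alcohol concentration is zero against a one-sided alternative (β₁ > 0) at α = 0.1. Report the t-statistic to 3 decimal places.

H₀: β₁ = 0 vs H₁: β₁ > 0.
t = (b₁ − β₁⁰)/SE = 2045.241 / 970.888 = 2.107.
df = n − 2 = 24 − 2 = 22.
One-sided p ≈ 0.0234, which is < 0.1, so reject H₀.
There is evidence that the true slope on blood alcohol concentration is positive.

t = 2.107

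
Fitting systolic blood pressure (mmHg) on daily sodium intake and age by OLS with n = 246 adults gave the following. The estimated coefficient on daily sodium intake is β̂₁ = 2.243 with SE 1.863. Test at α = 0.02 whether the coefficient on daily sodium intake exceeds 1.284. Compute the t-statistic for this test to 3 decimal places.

t = 0.515

H₀: β₁ = 1.284 vs H₁: β₁ > 1.284.
t = (β̂₁ − β₁⁰)/SE = (2.243 − 1.284) / 1.863 = 0.515.
df = n − k − 1 = 246 − 2 − 1 = 243.
One-sided p ≈ 0.3036, which is ≥ 0.02, so fail to reject H₀.
The data do not give significant evidence that the true slope on daily sodium intake exceeds 1.284 mmHg per unit, holding the other predictors fixed.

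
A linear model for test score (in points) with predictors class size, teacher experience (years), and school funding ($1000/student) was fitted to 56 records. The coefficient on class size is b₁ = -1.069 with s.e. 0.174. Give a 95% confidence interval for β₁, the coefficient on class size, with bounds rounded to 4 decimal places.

df = n − k − 1 = 56 − 3 − 1 = 52.
t* = t_{0.025, 52} = 2.006647.
Margin = t* × SE = 2.006647 × 0.174 = 0.349157.
CI: -1.069 ± 0.349157 → (-1.4182, -0.7198).
With 95% confidence, each one-unit increase in class size is associated with a change of between -1.4182 and -0.7198 points in test score, holding the other predictors fixed.

(-1.4182, -0.7198)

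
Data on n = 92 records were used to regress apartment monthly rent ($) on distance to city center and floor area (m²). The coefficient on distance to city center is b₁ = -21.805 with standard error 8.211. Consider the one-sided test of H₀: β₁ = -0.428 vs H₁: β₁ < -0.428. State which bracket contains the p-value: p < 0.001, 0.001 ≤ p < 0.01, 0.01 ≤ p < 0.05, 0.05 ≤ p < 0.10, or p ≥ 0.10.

0.001 ≤ p < 0.01

t = (-21.805 − (-0.428)) / 8.211 = -2.603.
df = n − k − 1 = 92 − 2 − 1 = 89.
One-sided p = P(T_{89} < t) ≈ 0.0054.
So 0.001 ≤ p < 0.01.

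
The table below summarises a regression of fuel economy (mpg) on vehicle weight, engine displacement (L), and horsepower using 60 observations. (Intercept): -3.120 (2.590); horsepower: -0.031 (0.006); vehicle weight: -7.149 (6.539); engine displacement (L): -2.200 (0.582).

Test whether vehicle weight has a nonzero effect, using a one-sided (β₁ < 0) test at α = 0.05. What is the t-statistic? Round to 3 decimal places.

Read off: b = -7.149, SE = 6.539 for vehicle weight.
H₀: β₁ = 0 vs H₁: β₁ < 0.
t = -7.149 / 6.539 = -1.093.
df = n − k − 1 = 60 − 3 − 1 = 56.
One-sided p ≈ 0.1395, which is ≥ 0.05, so fail to reject H₀.
The data do not give significant evidence that the true slope on vehicle weight is negative, holding the other predictors fixed.

t = -1.093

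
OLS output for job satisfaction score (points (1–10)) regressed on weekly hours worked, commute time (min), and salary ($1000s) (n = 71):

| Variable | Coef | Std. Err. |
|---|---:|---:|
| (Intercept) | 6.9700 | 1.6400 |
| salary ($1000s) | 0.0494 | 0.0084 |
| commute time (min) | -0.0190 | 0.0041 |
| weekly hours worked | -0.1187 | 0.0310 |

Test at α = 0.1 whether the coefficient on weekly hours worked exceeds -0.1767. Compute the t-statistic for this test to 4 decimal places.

t = 1.8710

Read off: b = -0.1187, SE = 0.0310 for weekly hours worked.
H₀: β₁ = -0.1767 vs H₁: β₁ > -0.1767.
t = (-0.1187 − (-0.1767)) / 0.0310 = 1.8710.
df = n − k − 1 = 71 − 3 − 1 = 67.
One-sided p ≈ 0.0329, which is < 0.1, so reject H₀.
There is evidence that the true slope on weekly hours worked exceeds -0.1767 points (1–10) per unit, holding the other predictors fixed.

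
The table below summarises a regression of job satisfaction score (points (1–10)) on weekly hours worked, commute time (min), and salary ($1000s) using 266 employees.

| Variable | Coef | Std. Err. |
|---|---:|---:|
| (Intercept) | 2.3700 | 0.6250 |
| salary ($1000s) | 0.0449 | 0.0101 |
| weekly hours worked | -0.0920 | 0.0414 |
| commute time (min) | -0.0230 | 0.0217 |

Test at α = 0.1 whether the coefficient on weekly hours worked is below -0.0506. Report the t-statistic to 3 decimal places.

Read off: b = -0.0920, SE = 0.0414 for weekly hours worked.
H₀: β₁ = -0.0506 vs H₁: β₁ < -0.0506.
t = (-0.0920 − (-0.0506)) / 0.0414 = -1.000.
df = n − k − 1 = 266 − 3 − 1 = 262.
One-sided p ≈ 0.1591, which is ≥ 0.1, so fail to reject H₀.
The data do not give significant evidence that the true slope on weekly hours worked is below -0.0506 points (1–10) per unit, holding the other predictors fixed.

t = -1.000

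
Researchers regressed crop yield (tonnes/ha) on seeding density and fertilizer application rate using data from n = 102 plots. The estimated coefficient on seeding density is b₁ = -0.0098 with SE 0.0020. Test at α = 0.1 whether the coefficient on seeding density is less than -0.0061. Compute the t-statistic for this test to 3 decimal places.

H₀: β₁ = -0.0061 vs H₁: β₁ < -0.0061.
t = (b₁ − β₁⁰)/SE = (-0.0098 − (-0.0061)) / 0.0020 = -1.850.
df = n − k − 1 = 102 − 2 − 1 = 99.
One-sided p ≈ 0.0336, which is < 0.1, so reject H₀.
There is evidence that the true slope on seeding density is below -0.0061 tonnes/ha per unit, holding the other predictors fixed.

t = -1.850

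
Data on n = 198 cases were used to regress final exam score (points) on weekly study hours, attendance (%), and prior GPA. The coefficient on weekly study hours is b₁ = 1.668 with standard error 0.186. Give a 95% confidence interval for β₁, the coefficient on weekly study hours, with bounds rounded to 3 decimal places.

(1.301, 2.035)

df = n − k − 1 = 198 − 3 − 1 = 194.
t* = t_{0.025, 194} = 1.972268.
Margin = t* × SE = 1.972268 × 0.186 = 0.36684.
CI: 1.668 ± 0.36684 → (1.301, 2.035).
With 95% confidence, each one-unit increase in weekly study hours is associated with a change of between 1.301 and 2.035 points in final exam score, holding the other predictors fixed.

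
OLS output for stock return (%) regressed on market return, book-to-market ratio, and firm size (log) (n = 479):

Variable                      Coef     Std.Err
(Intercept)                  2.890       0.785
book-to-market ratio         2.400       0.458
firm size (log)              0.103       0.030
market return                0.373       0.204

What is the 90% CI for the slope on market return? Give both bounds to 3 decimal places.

Read off: b = 0.373, SE = 0.204 for market return.
df = n − k − 1 = 479 − 3 − 1 = 475.
t* = t_{0.05, 475} = 1.648068.
Margin = t* × SE = 1.648068 × 0.204 = 0.33621.
CI: 0.373 ± 0.33621 → (0.037, 0.709).

(0.037, 0.709)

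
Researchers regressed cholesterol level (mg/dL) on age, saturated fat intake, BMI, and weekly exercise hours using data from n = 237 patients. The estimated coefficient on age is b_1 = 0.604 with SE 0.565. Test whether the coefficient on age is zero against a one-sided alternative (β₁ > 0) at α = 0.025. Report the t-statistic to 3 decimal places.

t = 1.069

H₀: β₁ = 0 vs H₁: β₁ > 0.
t = (b_1 − β₁⁰)/SE = 0.604 / 0.565 = 1.069.
df = n − k − 1 = 237 − 4 − 1 = 232.
One-sided p ≈ 0.1431, which is ≥ 0.025, so fail to reject H₀.
The data do not give significant evidence that the true slope on age is positive, holding the other predictors fixed.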